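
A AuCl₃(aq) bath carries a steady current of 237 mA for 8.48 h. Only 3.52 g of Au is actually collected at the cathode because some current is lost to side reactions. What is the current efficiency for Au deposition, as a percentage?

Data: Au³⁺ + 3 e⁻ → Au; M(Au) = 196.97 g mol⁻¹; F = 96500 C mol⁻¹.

71.5 %

Q = I·t = 0.2370 × 30528 = 7235 C; n(e⁻) = 7235/96500 = 0.07498 mol.
Theoretical n(Au) = n(e⁻)/3 = 0.02499 mol, i.e. m_theo = 0.02499 × 196.97 = 4.923 g.
Efficiency = m_actual / m_theo = 3.52 / 4.923 = 71.5 %.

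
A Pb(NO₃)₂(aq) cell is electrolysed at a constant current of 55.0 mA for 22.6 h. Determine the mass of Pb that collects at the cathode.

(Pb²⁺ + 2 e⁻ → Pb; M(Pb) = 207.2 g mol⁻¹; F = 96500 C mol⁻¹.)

Q = I·t = 0.05500 A × 81360 s = 4475 C.
n(e⁻) = Q/F = 4475 / 96500 = 0.04637 mol.
Pb²⁺ + 2 e⁻ → Pb, so n(Pb) = n(e⁻)/2 = 0.02319 mol.
m = n·M = 0.02319 × 207.2 = 4.80 g.

4.80 g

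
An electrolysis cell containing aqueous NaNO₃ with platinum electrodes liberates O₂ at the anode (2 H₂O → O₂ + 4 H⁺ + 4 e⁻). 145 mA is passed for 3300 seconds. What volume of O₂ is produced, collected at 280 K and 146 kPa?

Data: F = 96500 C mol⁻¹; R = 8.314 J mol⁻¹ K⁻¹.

0.0198 L

Q = I·t = 0.1450 A × 3300.0 s = 478.5 C.
n(e⁻) = Q/F = 478.5 / 96500 = 0.004959 mol.
4 electrons are transferred per O₂ molecule, so n(O₂) = 0.004959 / 4 = 0.001240 mol.
V = nRT/P = (0.001240 × 8.314 × 280) / (146 × 10³ Pa) = 1.98 × 10⁻⁵ m³ = 0.0198 L.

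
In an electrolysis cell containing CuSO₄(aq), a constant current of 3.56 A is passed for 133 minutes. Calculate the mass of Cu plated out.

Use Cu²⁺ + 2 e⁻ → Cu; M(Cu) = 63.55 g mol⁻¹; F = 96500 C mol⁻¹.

9.35 g

Q = I·t = 3.560 A × 7980.0 s = 28410 C.
n(e⁻) = Q/F = 28410 / 96500 = 0.2944 mol.
Cu²⁺ + 2 e⁻ → Cu, so n(Cu) = n(e⁻)/2 = 0.1472 mol.
m = n·M = 0.1472 × 63.55 = 9.35 g.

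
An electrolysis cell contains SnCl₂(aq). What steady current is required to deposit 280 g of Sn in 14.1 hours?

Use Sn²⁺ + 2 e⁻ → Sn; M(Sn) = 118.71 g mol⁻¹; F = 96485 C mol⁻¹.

n(Sn) = 280 / 118.71 = 2.359 mol.
n(e⁻) = 2 × 2.359 = 4.717 mol.
Q = n(e⁻)·F = 4.717 × 96485 = 455200 C.
I = Q/t = 455200 / 50760 s = 8.97 A.

8.97 A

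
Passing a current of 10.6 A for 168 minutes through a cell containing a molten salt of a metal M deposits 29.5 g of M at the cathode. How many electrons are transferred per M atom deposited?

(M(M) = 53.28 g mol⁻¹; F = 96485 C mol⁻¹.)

2

Q = I·t = 10.60 A × 10080 s = 106800 C, so n(e⁻) = 106800/96485 = 1.107 mol.
n(M) deposited = 29.5 / 53.28 = 0.5537 mol.
Electrons per atom = n(e⁻)/n(M) = 1.107 / 0.5537 = 2.00 ≈ 2, so the ion is M²⁺.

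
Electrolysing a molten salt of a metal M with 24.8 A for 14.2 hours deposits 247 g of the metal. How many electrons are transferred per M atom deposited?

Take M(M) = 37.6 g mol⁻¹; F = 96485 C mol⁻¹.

2

Q = I·t = 24.80 A × 51120 s = 1268000 C, so n(e⁻) = 1268000/96485 = 13.14 mol.
n(M) deposited = 247 / 37.6 = 6.569 mol.
Electrons per atom = n(e⁻)/n(M) = 13.14 / 6.569 = 2.00 ≈ 2, so the ion is M²⁺.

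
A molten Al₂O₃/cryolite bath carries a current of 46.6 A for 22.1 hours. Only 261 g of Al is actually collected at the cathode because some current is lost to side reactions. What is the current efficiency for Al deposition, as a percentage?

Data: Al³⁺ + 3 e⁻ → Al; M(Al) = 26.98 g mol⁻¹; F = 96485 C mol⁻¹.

Q = I·t = 46.60 × 79560 = 3707000 C; n(e⁻) = 3707000/96485 = 38.43 mol.
Theoretical n(Al) = n(e⁻)/3 = 12.81 mol, i.e. m_theo = 12.81 × 26.98 = 345.6 g.
Efficiency = m_actual / m_theo = 261 / 345.6 = 75.5 %.

75.5 %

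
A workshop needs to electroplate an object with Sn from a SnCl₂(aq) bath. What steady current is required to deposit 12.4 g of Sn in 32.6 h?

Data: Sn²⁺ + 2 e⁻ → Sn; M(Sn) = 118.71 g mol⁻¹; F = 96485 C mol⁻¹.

n(Sn) = 12.4 / 118.71 = 0.1045 mol.
n(e⁻) = 2 × 0.1045 = 0.2089 mol.
Q = n(e⁻)·F = 0.2089 × 96485 = 20160 C.
I = Q/t = 20160 / 117360 s = 0.172 A.

0.172 A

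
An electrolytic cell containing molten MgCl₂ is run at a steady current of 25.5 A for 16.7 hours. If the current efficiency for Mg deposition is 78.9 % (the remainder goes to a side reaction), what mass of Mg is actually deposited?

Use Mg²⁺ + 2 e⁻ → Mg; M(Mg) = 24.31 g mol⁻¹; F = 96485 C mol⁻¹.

Q = I·t = 25.50 × 60120 = 1533000 C.
n(e⁻) = 1533000/96485 = 15.89 mol; theoretically n(Mg) = 15.89/2 = 7.945 mol, m_theo = 193.1 g.
At 78.9 % efficiency, m_actual = 0.789 × 193.1 = 152 g.

152 g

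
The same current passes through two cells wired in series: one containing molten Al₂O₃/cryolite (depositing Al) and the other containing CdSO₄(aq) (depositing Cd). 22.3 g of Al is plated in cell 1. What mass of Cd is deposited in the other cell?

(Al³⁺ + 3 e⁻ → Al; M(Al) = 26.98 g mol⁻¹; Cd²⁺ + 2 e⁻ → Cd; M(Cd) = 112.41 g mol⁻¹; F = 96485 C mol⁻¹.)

139 g

n(Al) = 22.3 / 26.98 = 0.8265 mol.
Since Al³⁺ + 3 e⁻ → Al, n(e⁻) passed = 3 × 0.8265 = 2.480 mol.
Cells in series carry the same charge, so the same 2.480 mol of electrons passes through cell 2.
Cd²⁺ + 2 e⁻ → Cd, so n(Cd) = 2.480 / 2 = 1.240 mol.
m(Cd) = 1.240 × 112.41 = 139 g.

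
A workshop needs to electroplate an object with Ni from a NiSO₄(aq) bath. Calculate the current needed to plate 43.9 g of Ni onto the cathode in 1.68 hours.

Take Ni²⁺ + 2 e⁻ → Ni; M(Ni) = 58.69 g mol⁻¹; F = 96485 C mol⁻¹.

n(Ni) = 43.9 / 58.69 = 0.7480 mol.
n(e⁻) = 2 × 0.7480 = 1.496 mol.
Q = n(e⁻)·F = 1.496 × 96485 = 144300 C.
I = Q/t = 144300 / 6048.0 s = 23.9 A.

23.9 A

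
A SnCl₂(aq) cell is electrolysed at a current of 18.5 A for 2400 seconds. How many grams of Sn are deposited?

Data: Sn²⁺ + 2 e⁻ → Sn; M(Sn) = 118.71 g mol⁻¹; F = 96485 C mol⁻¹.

Q = I·t = 18.50 A × 2400.0 s = 44400 C.
n(e⁻) = Q/F = 44400 / 96485 = 0.4602 mol.
Sn²⁺ + 2 e⁻ → Sn, so n(Sn) = n(e⁻)/2 = 0.2301 mol.
m = n·M = 0.2301 × 118.71 = 27.3 g.

27.3 g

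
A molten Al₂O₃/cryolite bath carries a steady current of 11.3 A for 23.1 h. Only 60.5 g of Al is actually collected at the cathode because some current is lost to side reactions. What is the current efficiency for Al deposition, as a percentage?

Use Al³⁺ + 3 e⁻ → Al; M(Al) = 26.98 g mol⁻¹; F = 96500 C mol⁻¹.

69.1 %

Q = I·t = 11.30 × 83160 = 939700 C; n(e⁻) = 939700/96500 = 9.738 mol.
Theoretical n(Al) = n(e⁻)/3 = 3.246 mol, i.e. m_theo = 3.246 × 26.98 = 87.58 g.
Efficiency = m_actual / m_theo = 60.5 / 87.58 = 69.1 %.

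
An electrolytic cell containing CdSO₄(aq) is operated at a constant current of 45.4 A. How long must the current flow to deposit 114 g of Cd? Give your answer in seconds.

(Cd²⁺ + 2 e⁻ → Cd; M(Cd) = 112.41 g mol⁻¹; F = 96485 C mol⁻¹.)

4310 s

n(Cd) = m/M = 114 / 112.41 = 1.014 mol.
Each Cd atom requires 2 electrons, so n(e⁻) = 2 × 1.014 = 2.028 mol.
Q = n(e⁻)·F = 2.028 × 96485 = 195700 C.
t = Q/I = 195700 / 45.40 A = 4311 s.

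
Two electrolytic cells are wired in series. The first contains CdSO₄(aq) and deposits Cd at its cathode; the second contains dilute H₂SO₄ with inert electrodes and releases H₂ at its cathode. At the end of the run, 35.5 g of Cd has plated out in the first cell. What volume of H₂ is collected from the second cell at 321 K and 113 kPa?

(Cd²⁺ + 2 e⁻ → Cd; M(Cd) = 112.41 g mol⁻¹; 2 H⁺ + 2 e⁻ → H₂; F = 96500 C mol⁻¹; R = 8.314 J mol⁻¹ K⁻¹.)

7.46 L

n(Cd) = 35.5 / 112.41 = 0.3158 mol, so n(e⁻) = 2 × 0.3158 = 0.6316 mol.
The cells are in series, so the same 0.6316 mol of electrons passes through the second cell.
2 H⁺ + 2 e⁻ → H₂ — 2 mol e⁻ per mol H₂, so n(H₂) = 0.6316/2 = 0.3158 mol.
V = nRT/P = (0.3158 × 8.314 × 321) / (113 × 10³) = 0.00746 m³ = 7.46 L.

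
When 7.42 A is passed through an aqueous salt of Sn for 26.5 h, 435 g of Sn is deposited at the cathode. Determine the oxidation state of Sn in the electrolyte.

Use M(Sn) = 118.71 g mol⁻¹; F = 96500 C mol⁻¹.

Q = I·t = 7.420 A × 95400 s = 707900 C, so n(e⁻) = 707900/96500 = 7.335 mol.
n(Sn) deposited = 435 / 118.71 = 3.664 mol.
Electrons per atom = n(e⁻)/n(Sn) = 7.335 / 3.664 = 2.00 ≈ 2, so the ion is Sn²⁺.

+2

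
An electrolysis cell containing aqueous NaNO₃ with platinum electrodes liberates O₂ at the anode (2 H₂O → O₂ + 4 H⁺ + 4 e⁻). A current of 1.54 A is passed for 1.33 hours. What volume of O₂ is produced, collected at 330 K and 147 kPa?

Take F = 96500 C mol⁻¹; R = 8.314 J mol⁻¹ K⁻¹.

0.357 L

Q = I·t = 1.540 A × 4788.0 s = 7374 C.
n(e⁻) = Q/F = 7374 / 96500 = 0.07641 mol.
4 electrons are transferred per O₂ molecule, so n(O₂) = 0.07641 / 4 = 0.01910 mol.
V = nRT/P = (0.01910 × 8.314 × 330) / (147 × 10³ Pa) = 3.57 × 10⁻⁴ m³ = 0.357 L.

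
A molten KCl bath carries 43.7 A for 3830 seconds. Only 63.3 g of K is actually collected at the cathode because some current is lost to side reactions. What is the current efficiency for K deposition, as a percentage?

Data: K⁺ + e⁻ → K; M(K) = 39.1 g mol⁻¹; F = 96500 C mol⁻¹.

Q = I·t = 43.70 × 3830.0 = 167400 C; n(e⁻) = 167400/96500 = 1.734 mol.
Theoretical n(K) = n(e⁻)/1 = 1.734 mol, i.e. m_theo = 1.734 × 39.1 = 67.82 g.
Efficiency = m_actual / m_theo = 63.3 / 67.82 = 93.3 %.

93.3 %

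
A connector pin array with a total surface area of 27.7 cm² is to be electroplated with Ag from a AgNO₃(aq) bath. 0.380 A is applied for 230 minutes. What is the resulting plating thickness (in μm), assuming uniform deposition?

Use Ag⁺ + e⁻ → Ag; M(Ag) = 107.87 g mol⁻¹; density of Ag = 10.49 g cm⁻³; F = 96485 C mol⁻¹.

202 μm

Q = I·t = 0.3800 × 13800 = 5244 C; n(e⁻) = 0.05435 mol.
n(Ag) = n(e⁻)/1 = 0.05435 mol, so m = 0.05435 × 107.87 = 5.863 g.
Volume = m/ρ = 5.863 / 10.49 = 0.5589 cm³.
Thickness = V/A = 0.5589 / 27.7 = 0.0202 cm = 202 μm.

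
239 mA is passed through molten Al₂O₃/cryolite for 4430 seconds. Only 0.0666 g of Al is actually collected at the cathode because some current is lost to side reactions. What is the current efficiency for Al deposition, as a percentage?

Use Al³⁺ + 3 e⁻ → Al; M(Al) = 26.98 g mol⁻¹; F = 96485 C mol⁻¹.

67.5 %

Q = I·t = 0.2390 × 4430.0 = 1059 C; n(e⁻) = 1059/96485 = 0.01097 mol.
Theoretical n(Al) = n(e⁻)/3 = 0.003658 mol, i.e. m_theo = 0.003658 × 26.98 = 0.09869 g.
Efficiency = m_actual / m_theo = 0.0666 / 0.09869 = 67.5 %.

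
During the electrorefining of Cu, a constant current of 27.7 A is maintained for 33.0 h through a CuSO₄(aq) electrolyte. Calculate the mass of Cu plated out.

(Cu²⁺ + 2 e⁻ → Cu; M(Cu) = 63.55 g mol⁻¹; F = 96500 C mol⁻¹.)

Q = I·t = 27.70 A × 118800 s = 3291000 C.
n(e⁻) = Q/F = 3291000 / 96500 = 34.10 mol.
Cu²⁺ + 2 e⁻ → Cu, so n(Cu) = n(e⁻)/2 = 17.05 mol.
m = n·M = 17.05 × 63.55 = 1080 g.

1080 g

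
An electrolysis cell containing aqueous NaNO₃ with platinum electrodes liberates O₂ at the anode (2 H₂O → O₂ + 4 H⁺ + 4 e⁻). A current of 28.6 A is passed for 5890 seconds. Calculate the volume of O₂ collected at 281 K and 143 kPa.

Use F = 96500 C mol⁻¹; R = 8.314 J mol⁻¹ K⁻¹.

7.13 L

Q = I·t = 28.60 A × 5890.0 s = 168500 C.
n(e⁻) = Q/F = 168500 / 96500 = 1.746 mol.
4 electrons are transferred per O₂ molecule, so n(O₂) = 1.746 / 4 = 0.4364 mol.
V = nRT/P = (0.4364 × 8.314 × 281) / (143 × 10³ Pa) = 0.00713 m³ = 7.13 L.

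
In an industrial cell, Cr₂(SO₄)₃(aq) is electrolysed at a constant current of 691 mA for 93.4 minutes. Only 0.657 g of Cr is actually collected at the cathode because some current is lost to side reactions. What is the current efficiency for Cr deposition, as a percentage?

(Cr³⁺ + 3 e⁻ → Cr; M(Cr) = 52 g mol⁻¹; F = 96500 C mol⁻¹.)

94.5 %

Q = I·t = 0.6910 × 5604.0 = 3872 C; n(e⁻) = 3872/96500 = 0.04013 mol.
Theoretical n(Cr) = n(e⁻)/3 = 0.01338 mol, i.e. m_theo = 0.01338 × 52 = 0.6956 g.
Efficiency = m_actual / m_theo = 0.657 / 0.6956 = 94.5 %.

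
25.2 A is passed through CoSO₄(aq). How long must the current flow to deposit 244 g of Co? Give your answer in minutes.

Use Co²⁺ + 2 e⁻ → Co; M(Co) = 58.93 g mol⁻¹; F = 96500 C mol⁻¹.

n(Co) = m/M = 244 / 58.93 = 4.141 mol.
Each Co atom requires 2 electrons, so n(e⁻) = 2 × 4.141 = 8.281 mol.
Q = n(e⁻)·F = 8.281 × 96500 = 799100 C.
t = Q/I = 799100 / 25.20 A = 31710 s = 529 min.

529 min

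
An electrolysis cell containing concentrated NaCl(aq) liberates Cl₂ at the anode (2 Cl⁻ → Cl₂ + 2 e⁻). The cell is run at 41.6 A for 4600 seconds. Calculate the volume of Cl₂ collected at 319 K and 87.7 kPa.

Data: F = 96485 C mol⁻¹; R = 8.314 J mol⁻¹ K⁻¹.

Q = I·t = 41.60 A × 4600.0 s = 191400 C.
n(e⁻) = Q/F = 191400 / 96485 = 1.983 mol.
2 electrons are transferred per Cl₂ molecule, so n(Cl₂) = 1.983 / 2 = 0.9917 mol.
V = nRT/P = (0.9917 × 8.314 × 319) / (87.7 × 10³ Pa) = 0.0300 m³ = 30.0 L.

30.0 L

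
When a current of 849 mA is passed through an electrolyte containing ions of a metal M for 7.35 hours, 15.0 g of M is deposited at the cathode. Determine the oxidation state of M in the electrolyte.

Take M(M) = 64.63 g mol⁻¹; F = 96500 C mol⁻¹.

+1

Q = I·t = 0.8490 A × 26460 s = 22460 C, so n(e⁻) = 22460/96500 = 0.2328 mol.
n(M) deposited = 15.0 / 64.63 = 0.2321 mol.
Electrons per atom = n(e⁻)/n(M) = 0.2328 / 0.2321 = 1.00 ≈ 1, so the ion is M⁺.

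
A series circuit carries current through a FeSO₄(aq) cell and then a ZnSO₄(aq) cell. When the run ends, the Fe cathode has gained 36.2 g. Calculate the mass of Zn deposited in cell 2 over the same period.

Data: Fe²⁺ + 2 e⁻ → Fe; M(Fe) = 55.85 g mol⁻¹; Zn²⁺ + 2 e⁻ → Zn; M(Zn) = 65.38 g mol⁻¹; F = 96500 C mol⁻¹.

42.4 g

n(Fe) = 36.2 / 55.85 = 0.6482 mol.
Since Fe²⁺ + 2 e⁻ → Fe, n(e⁻) passed = 2 × 0.6482 = 1.296 mol.
Cells in series carry the same charge, so the same 1.296 mol of electrons passes through cell 2.
Zn²⁺ + 2 e⁻ → Zn, so n(Zn) = 1.296 / 2 = 0.6482 mol.
m(Zn) = 0.6482 × 65.38 = 42.4 g.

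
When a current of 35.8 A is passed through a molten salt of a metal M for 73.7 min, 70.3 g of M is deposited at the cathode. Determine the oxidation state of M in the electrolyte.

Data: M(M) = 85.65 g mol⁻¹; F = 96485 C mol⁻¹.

Q = I·t = 35.80 A × 4422.0 s = 158300 C, so n(e⁻) = 158300/96485 = 1.641 mol.
n(M) deposited = 70.3 / 85.65 = 0.8208 mol.
Electrons per atom = n(e⁻)/n(M) = 1.641 / 0.8208 = 2.00 ≈ 2, so the ion is M²⁺.

+2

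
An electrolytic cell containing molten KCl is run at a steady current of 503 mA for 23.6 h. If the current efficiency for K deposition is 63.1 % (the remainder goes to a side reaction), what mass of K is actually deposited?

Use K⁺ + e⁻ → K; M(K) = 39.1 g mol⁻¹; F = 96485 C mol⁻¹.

10.9 g

Q = I·t = 0.5030 × 84960 = 42730 C.
n(e⁻) = 42730/96485 = 0.4429 mol; theoretically n(K) = 0.4429/1 = 0.4429 mol, m_theo = 17.32 g.
At 63.1 % efficiency, m_actual = 0.631 × 17.32 = 10.9 g.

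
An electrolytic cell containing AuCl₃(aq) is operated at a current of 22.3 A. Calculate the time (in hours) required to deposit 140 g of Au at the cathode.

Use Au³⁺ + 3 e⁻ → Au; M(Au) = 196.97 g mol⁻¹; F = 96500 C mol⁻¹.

2.56 h

n(Au) = m/M = 140 / 196.97 = 0.7108 mol.
Each Au atom requires 3 electrons, so n(e⁻) = 3 × 0.7108 = 2.132 mol.
Q = n(e⁻)·F = 2.132 × 96500 = 205800 C.
t = Q/I = 205800 / 22.30 A = 9227 s = 2.56 h.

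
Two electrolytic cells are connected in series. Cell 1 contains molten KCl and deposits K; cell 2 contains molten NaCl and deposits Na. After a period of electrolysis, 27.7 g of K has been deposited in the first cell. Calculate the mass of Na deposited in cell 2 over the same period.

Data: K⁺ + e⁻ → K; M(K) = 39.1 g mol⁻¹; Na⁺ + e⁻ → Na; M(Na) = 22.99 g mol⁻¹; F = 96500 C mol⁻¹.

16.3 g

n(K) = 27.7 / 39.1 = 0.7084 mol.
Since K⁺ + e⁻ → K, n(e⁻) passed = 1 × 0.7084 = 0.7084 mol.
Cells in series carry the same charge, so the same 0.7084 mol of electrons passes through cell 2.
Na⁺ + e⁻ → Na, so n(Na) = 0.7084 / 1 = 0.7084 mol.
m(Na) = 0.7084 × 22.99 = 16.3 g.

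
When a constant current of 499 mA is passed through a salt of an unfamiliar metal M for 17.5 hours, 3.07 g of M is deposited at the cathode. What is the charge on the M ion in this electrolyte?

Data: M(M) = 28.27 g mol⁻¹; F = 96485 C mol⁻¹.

+3

Q = I·t = 0.4990 A × 63000 s = 31440 C, so n(e⁻) = 31440/96485 = 0.3258 mol.
n(M) deposited = 3.07 / 28.27 = 0.1086 mol.
Electrons per atom = n(e⁻)/n(M) = 0.3258 / 0.1086 = 3.00 ≈ 3, so the ion is M³⁺.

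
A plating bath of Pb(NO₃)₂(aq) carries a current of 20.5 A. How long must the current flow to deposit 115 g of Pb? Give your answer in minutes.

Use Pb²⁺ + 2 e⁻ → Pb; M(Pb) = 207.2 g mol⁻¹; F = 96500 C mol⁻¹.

n(Pb) = m/M = 115 / 207.2 = 0.5550 mol.
Each Pb atom requires 2 electrons, so n(e⁻) = 2 × 0.5550 = 1.110 mol.
Q = n(e⁻)·F = 1.110 × 96500 = 107100 C.
t = Q/I = 107100 / 20.50 A = 5225 s = 87.1 min.

87.1 min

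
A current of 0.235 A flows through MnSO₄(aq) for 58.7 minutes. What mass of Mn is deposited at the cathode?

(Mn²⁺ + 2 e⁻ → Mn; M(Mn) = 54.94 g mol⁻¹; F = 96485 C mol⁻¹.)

0.236 g

Q = I·t = 0.2350 A × 3522.0 s = 827.7 C.
n(e⁻) = Q/F = 827.7 / 96485 = 0.008578 mol.
Mn²⁺ + 2 e⁻ → Mn, so n(Mn) = n(e⁻)/2 = 0.004289 mol.
m = n·M = 0.004289 × 54.94 = 0.236 g.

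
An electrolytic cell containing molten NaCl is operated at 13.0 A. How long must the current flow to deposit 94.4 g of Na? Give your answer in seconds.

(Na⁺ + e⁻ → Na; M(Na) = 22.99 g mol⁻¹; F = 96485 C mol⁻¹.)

n(Na) = m/M = 94.4 / 22.99 = 4.106 mol.
Each Na atom requires 1 electron, so n(e⁻) = 1 × 4.106 = 4.106 mol.
Q = n(e⁻)·F = 4.106 × 96485 = 396200 C.
t = Q/I = 396200 / 13.00 A = 30480 s.

30500 s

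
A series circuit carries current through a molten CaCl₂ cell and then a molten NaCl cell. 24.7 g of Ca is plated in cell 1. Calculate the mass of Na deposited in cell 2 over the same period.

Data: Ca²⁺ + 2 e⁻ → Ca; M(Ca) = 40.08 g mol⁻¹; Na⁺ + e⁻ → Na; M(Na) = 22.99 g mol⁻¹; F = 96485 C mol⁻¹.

n(Ca) = 24.7 / 40.08 = 0.6163 mol.
Since Ca²⁺ + 2 e⁻ → Ca, n(e⁻) passed = 2 × 0.6163 = 1.233 mol.
Cells in series carry the same charge, so the same 1.233 mol of electrons passes through cell 2.
Na⁺ + e⁻ → Na, so n(Na) = 1.233 / 1 = 1.233 mol.
m(Na) = 1.233 × 22.99 = 28.3 g.

28.3 g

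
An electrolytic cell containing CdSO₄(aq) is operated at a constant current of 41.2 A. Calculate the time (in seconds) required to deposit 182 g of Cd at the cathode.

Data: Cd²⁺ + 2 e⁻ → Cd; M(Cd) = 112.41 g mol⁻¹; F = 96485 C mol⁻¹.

n(Cd) = m/M = 182 / 112.41 = 1.619 mol.
Each Cd atom requires 2 electrons, so n(e⁻) = 2 × 1.619 = 3.238 mol.
Q = n(e⁻)·F = 3.238 × 96485 = 312400 C.
t = Q/I = 312400 / 41.20 A = 7583 s.

7580 s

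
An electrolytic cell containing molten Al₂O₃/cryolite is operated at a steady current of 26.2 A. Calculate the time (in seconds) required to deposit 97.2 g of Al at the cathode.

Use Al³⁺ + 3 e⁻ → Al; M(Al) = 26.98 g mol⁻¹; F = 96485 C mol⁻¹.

n(Al) = m/M = 97.2 / 26.98 = 3.603 mol.
Each Al atom requires 3 electrons, so n(e⁻) = 3 × 3.603 = 10.81 mol.
Q = n(e⁻)·F = 10.81 × 96485 = 1043000 C.
t = Q/I = 1043000 / 26.20 A = 39800 s.

39800 s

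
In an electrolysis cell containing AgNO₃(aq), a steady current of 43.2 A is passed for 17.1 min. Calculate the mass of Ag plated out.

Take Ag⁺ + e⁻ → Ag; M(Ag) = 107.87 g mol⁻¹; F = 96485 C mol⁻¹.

49.6 g

Q = I·t = 43.20 A × 1026.0 s = 44320 C.
n(e⁻) = Q/F = 44320 / 96485 = 0.4594 mol.
Ag⁺ + e⁻ → Ag, so n(Ag) = n(e⁻)/1 = 0.4594 mol.
m = n·M = 0.4594 × 107.87 = 49.6 g.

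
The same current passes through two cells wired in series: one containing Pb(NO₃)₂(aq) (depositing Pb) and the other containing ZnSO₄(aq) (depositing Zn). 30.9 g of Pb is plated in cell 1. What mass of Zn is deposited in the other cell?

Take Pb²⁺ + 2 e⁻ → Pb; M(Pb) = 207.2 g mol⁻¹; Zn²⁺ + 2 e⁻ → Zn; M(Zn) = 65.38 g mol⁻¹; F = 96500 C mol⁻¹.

9.75 g

n(Pb) = 30.9 / 207.2 = 0.1491 mol.
Since Pb²⁺ + 2 e⁻ → Pb, n(e⁻) passed = 2 × 0.1491 = 0.2983 mol.
Cells in series carry the same charge, so the same 0.2983 mol of electrons passes through cell 2.
Zn²⁺ + 2 e⁻ → Zn, so n(Zn) = 0.2983 / 2 = 0.1491 mol.
m(Zn) = 0.1491 × 65.38 = 9.75 g.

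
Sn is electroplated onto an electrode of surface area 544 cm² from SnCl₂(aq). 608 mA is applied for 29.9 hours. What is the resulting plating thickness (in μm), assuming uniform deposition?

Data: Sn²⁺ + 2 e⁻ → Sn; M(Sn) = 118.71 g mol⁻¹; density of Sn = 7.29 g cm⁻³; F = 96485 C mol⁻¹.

102 μm

Q = I·t = 0.6080 × 107640 = 65450 C; n(e⁻) = 0.6783 mol.
n(Sn) = n(e⁻)/2 = 0.3391 mol, so m = 0.3391 × 118.71 = 40.26 g.
Volume = m/ρ = 40.26 / 7.29 = 5.523 cm³.
Thickness = V/A = 5.523 / 544 = 0.0102 cm = 102 μm.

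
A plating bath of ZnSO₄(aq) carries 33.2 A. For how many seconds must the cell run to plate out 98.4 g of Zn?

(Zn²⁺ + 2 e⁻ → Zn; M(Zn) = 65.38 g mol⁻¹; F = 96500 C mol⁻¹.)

8750 s

n(Zn) = m/M = 98.4 / 65.38 = 1.505 mol.
Each Zn atom requires 2 electrons, so n(e⁻) = 2 × 1.505 = 3.010 mol.
Q = n(e⁻)·F = 3.010 × 96500 = 290500 C.
t = Q/I = 290500 / 33.20 A = 8749 s.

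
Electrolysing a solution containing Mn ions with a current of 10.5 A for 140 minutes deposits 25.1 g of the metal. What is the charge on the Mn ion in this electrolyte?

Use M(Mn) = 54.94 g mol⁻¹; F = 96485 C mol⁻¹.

+2

Q = I·t = 10.50 A × 8400.0 s = 88200 C, so n(e⁻) = 88200/96485 = 0.9141 mol.
n(Mn) deposited = 25.1 / 54.94 = 0.4569 mol.
Electrons per atom = n(e⁻)/n(Mn) = 0.9141 / 0.4569 = 2.00 ≈ 2, so the ion is Mn²⁺.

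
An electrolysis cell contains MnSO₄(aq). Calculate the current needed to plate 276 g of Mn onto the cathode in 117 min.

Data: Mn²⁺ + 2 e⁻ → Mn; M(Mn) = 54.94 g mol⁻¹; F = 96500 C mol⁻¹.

n(Mn) = 276 / 54.94 = 5.024 mol.
n(e⁻) = 2 × 5.024 = 10.05 mol.
Q = n(e⁻)·F = 10.05 × 96500 = 969600 C.
I = Q/t = 969600 / 7020.0 s = 138 A.

138 A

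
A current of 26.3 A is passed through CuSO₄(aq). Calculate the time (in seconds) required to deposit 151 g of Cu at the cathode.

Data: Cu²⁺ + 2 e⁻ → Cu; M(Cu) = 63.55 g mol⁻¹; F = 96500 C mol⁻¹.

n(Cu) = m/M = 151 / 63.55 = 2.376 mol.
Each Cu atom requires 2 electrons, so n(e⁻) = 2 × 2.376 = 4.752 mol.
Q = n(e⁻)·F = 4.752 × 96500 = 458600 C.
t = Q/I = 458600 / 26.30 A = 17440 s.

17400 s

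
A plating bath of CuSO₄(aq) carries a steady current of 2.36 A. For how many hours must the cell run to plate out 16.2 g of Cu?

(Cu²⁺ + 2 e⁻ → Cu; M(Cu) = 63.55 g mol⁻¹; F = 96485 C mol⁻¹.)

5.79 h

n(Cu) = m/M = 16.2 / 63.55 = 0.2549 mol.
Each Cu atom requires 2 electrons, so n(e⁻) = 2 × 0.2549 = 0.5098 mol.
Q = n(e⁻)·F = 0.5098 × 96485 = 49190 C.
t = Q/I = 49190 / 2.360 A = 20840 s = 5.79 h.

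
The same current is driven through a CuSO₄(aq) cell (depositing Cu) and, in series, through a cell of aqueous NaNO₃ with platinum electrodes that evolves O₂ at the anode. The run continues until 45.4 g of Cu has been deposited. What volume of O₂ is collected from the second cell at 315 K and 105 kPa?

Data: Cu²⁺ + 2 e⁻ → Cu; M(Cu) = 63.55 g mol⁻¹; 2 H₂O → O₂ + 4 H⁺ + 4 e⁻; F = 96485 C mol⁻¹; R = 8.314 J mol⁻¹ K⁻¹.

8.91 L

n(Cu) = 45.4 / 63.55 = 0.7144 mol, so n(e⁻) = 2 × 0.7144 = 1.429 mol.
The cells are in series, so the same 1.429 mol of electrons passes through the second cell.
2 H₂O → O₂ + 4 H⁺ + 4 e⁻ — 4 mol e⁻ per mol O₂, so n(O₂) = 1.429/4 = 0.3572 mol.
V = nRT/P = (0.3572 × 8.314 × 315) / (105 × 10³) = 0.00891 m³ = 8.91 L.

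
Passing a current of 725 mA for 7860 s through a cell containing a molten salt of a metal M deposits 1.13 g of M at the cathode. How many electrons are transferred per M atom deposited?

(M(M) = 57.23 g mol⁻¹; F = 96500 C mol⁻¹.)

3

Q = I·t = 0.7250 A × 7860.0 s = 5698 C, so n(e⁻) = 5698/96500 = 0.05905 mol.
n(M) deposited = 1.13 / 57.23 = 0.01974 mol.
Electrons per atom = n(e⁻)/n(M) = 0.05905 / 0.01974 = 2.99 ≈ 3, so the ion is M³⁺.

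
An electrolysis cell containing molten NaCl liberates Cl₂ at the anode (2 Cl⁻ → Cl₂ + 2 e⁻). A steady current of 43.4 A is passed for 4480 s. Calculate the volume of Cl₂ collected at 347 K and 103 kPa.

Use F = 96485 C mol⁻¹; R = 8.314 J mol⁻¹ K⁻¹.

28.2 L

Q = I·t = 43.40 A × 4480.0 s = 194400 C.
n(e⁻) = Q/F = 194400 / 96485 = 2.015 mol.
2 electrons are transferred per Cl₂ molecule, so n(Cl₂) = 2.015 / 2 = 1.008 mol.
V = nRT/P = (1.008 × 8.314 × 347) / (103 × 10³ Pa) = 0.0282 m³ = 28.2 L.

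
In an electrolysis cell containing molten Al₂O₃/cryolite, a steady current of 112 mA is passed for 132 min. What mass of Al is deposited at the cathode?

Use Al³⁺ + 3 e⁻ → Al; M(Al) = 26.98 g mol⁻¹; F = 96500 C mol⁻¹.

Q = I·t = 0.1120 A × 7920.0 s = 887.0 C.
n(e⁻) = Q/F = 887.0 / 96500 = 0.009192 mol.
Al³⁺ + 3 e⁻ → Al, so n(Al) = n(e⁻)/3 = 0.003064 mol.
m = n·M = 0.003064 × 26.98 = 0.0827 g.

0.0827 g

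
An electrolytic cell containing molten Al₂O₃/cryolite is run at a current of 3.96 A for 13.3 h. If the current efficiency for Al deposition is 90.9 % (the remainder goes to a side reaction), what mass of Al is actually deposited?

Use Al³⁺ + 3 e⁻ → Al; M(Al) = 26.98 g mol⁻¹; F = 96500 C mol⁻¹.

Q = I·t = 3.960 × 47880 = 189600 C.
n(e⁻) = 189600/96500 = 1.965 mol; theoretically n(Al) = 1.965/3 = 0.6549 mol, m_theo = 17.67 g.
At 90.9 % efficiency, m_actual = 0.909 × 17.67 = 16.1 g.

16.1 g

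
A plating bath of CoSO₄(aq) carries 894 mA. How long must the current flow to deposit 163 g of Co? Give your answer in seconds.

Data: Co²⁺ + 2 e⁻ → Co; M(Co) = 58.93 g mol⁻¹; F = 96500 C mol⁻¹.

5.97 × 10⁵ s

n(Co) = m/M = 163 / 58.93 = 2.766 mol.
Each Co atom requires 2 electrons, so n(e⁻) = 2 × 2.766 = 5.532 mol.
Q = n(e⁻)·F = 5.532 × 96500 = 533800 C.
t = Q/I = 533800 / 0.8940 A = 597100 s.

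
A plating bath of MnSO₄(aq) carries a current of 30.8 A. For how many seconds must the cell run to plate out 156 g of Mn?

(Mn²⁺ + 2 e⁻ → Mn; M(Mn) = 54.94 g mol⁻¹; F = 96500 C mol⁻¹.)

n(Mn) = m/M = 156 / 54.94 = 2.839 mol.
Each Mn atom requires 2 electrons, so n(e⁻) = 2 × 2.839 = 5.679 mol.
Q = n(e⁻)·F = 5.679 × 96500 = 548000 C.
t = Q/I = 548000 / 30.80 A = 17790 s.

17800 s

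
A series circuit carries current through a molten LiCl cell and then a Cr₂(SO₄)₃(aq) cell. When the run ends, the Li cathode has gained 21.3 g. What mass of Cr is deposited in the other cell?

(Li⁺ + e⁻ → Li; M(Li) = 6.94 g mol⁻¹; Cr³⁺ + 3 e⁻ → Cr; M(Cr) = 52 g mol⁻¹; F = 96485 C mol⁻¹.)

n(Li) = 21.3 / 6.94 = 3.069 mol.
Since Li⁺ + e⁻ → Li, n(e⁻) passed = 1 × 3.069 = 3.069 mol.
Cells in series carry the same charge, so the same 3.069 mol of electrons passes through cell 2.
Cr³⁺ + 3 e⁻ → Cr, so n(Cr) = 3.069 / 3 = 1.023 mol.
m(Cr) = 1.023 × 52 = 53.2 g.

53.2 g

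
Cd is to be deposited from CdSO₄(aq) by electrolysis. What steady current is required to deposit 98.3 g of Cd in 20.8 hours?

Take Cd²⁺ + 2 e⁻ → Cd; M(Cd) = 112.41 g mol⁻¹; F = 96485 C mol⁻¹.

n(Cd) = 98.3 / 112.41 = 0.8745 mol.
n(e⁻) = 2 × 0.8745 = 1.749 mol.
Q = n(e⁻)·F = 1.749 × 96485 = 168700 C.
I = Q/t = 168700 / 74880 s = 2.25 A.

2.25 A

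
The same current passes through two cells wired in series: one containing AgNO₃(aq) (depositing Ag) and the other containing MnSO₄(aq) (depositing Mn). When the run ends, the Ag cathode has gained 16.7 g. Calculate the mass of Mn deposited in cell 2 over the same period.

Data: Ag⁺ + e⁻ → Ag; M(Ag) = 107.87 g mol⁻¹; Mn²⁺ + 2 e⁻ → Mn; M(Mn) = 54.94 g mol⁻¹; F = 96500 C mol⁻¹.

4.25 g

n(Ag) = 16.7 / 107.87 = 0.1548 mol.
Since Ag⁺ + e⁻ → Ag, n(e⁻) passed = 1 × 0.1548 = 0.1548 mol.
Cells in series carry the same charge, so the same 0.1548 mol of electrons passes through cell 2.
Mn²⁺ + 2 e⁻ → Mn, so n(Mn) = 0.1548 / 2 = 0.07741 mol.
m(Mn) = 0.07741 × 54.94 = 4.25 g.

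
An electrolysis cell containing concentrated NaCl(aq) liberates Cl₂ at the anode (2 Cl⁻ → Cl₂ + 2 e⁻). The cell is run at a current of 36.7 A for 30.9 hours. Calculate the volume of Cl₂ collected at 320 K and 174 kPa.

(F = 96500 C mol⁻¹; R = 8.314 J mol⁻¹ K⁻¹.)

Q = I·t = 36.70 A × 111240 s = 4083000 C.
n(e⁻) = Q/F = 4083000 / 96500 = 42.31 mol.
2 electrons are transferred per Cl₂ molecule, so n(Cl₂) = 42.31 / 2 = 21.15 mol.
V = nRT/P = (21.15 × 8.314 × 320) / (174 × 10³ Pa) = 0.323 m³ = 323 L.

323 L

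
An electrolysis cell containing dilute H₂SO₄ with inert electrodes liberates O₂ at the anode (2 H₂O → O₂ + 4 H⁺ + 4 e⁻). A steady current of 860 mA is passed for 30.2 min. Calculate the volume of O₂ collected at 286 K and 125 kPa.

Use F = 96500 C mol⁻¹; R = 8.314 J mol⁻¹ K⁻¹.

Q = I·t = 0.8600 A × 1812.0 s = 1558 C.
n(e⁻) = Q/F = 1558 / 96500 = 0.01615 mol.
4 electrons are transferred per O₂ molecule, so n(O₂) = 0.01615 / 4 = 0.004037 mol.
V = nRT/P = (0.004037 × 8.314 × 286) / (125 × 10³ Pa) = 7.68 × 10⁻⁵ m³ = 0.0768 L.

0.0768 L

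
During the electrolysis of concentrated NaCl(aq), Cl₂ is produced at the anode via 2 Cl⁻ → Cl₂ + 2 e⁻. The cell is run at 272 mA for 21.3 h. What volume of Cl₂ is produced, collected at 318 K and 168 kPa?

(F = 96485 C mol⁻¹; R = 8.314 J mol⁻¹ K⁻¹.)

1.70 L

Q = I·t = 0.2720 A × 76680 s = 20860 C.
n(e⁻) = Q/F = 20860 / 96485 = 0.2162 mol.
2 electrons are transferred per Cl₂ molecule, so n(Cl₂) = 0.2162 / 2 = 0.1081 mol.
V = nRT/P = (0.1081 × 8.314 × 318) / (168 × 10³ Pa) = 0.00170 m³ = 1.70 L.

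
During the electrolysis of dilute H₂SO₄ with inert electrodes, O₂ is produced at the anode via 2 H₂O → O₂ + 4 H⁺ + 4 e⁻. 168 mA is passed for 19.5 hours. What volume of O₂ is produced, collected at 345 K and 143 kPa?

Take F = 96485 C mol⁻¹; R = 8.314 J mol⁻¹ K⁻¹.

0.613 L

Q = I·t = 0.1680 A × 70200 s = 11790 C.
n(e⁻) = Q/F = 11790 / 96485 = 0.1222 mol.
4 electrons are transferred per O₂ molecule, so n(O₂) = 0.1222 / 4 = 0.03056 mol.
V = nRT/P = (0.03056 × 8.314 × 345) / (143 × 10³ Pa) = 6.13 × 10⁻⁴ m³ = 0.613 L.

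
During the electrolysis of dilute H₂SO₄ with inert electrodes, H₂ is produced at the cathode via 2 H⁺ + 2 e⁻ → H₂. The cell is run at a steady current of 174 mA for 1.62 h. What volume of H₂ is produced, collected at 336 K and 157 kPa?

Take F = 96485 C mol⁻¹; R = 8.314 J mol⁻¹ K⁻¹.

Q = I·t = 0.1740 A × 5832.0 s = 1015 C.
n(e⁻) = Q/F = 1015 / 96485 = 0.01052 mol.
2 electrons are transferred per H₂ molecule, so n(H₂) = 0.01052 / 2 = 0.005259 mol.
V = nRT/P = (0.005259 × 8.314 × 336) / (157 × 10³ Pa) = 9.36 × 10⁻⁵ m³ = 0.0936 L.

0.0936 L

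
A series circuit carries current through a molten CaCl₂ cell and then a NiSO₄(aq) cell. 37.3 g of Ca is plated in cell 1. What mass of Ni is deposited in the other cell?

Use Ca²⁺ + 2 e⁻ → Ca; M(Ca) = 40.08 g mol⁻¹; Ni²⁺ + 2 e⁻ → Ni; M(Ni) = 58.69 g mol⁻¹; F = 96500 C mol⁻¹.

54.6 g

n(Ca) = 37.3 / 40.08 = 0.9306 mol.
Since Ca²⁺ + 2 e⁻ → Ca, n(e⁻) passed = 2 × 0.9306 = 1.861 mol.
Cells in series carry the same charge, so the same 1.861 mol of electrons passes through cell 2.
Ni²⁺ + 2 e⁻ → Ni, so n(Ni) = 1.861 / 2 = 0.9306 mol.
m(Ni) = 0.9306 × 58.69 = 54.6 g.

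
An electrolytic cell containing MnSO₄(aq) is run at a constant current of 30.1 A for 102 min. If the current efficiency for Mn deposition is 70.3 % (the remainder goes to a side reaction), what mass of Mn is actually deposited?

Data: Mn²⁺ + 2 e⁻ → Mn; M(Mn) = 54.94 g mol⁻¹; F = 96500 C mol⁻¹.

Q = I·t = 30.10 × 6120.0 = 184200 C.
n(e⁻) = 184200/96500 = 1.909 mol; theoretically n(Mn) = 1.909/2 = 0.9545 mol, m_theo = 52.44 g.
At 70.3 % efficiency, m_actual = 0.703 × 52.44 = 36.9 g.

36.9 g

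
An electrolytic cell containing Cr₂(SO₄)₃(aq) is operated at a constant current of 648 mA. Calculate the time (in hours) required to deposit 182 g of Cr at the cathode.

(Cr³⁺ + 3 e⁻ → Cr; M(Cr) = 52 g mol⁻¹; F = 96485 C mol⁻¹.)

n(Cr) = m/M = 182 / 52 = 3.500 mol.
Each Cr atom requires 3 electrons, so n(e⁻) = 3 × 3.500 = 10.50 mol.
Q = n(e⁻)·F = 10.50 × 96485 = 1013000 C.
t = Q/I = 1013000 / 0.6480 A = 1563000 s = 434 h.

434 h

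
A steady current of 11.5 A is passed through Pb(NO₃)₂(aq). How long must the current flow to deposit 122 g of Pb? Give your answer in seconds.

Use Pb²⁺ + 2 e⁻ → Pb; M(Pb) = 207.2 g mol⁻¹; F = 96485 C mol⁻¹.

9880 s

n(Pb) = m/M = 122 / 207.2 = 0.5888 mol.
Each Pb atom requires 2 electrons, so n(e⁻) = 2 × 0.5888 = 1.178 mol.
Q = n(e⁻)·F = 1.178 × 96485 = 113600 C.
t = Q/I = 113600 / 11.50 A = 9880 s.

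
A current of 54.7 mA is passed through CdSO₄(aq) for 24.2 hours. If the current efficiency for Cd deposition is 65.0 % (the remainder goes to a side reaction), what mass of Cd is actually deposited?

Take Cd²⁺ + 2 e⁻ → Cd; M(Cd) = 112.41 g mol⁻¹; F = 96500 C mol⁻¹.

1.80 g

Q = I·t = 0.05470 × 87120 = 4765 C.
n(e⁻) = 4765/96500 = 0.04938 mol; theoretically n(Cd) = 0.04938/2 = 0.02469 mol, m_theo = 2.776 g.
At 65.0 % efficiency, m_actual = 0.650 × 2.776 = 1.80 g.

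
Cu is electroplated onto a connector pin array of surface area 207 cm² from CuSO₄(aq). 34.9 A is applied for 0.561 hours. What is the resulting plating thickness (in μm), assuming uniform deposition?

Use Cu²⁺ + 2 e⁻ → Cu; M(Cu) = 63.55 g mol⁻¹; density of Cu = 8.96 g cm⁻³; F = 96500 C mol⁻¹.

125 μm

Q = I·t = 34.90 × 2019.6 = 70480 C; n(e⁻) = 0.7304 mol.
n(Cu) = n(e⁻)/2 = 0.3652 mol, so m = 0.3652 × 63.55 = 23.21 g.
Volume = m/ρ = 23.21 / 8.96 = 2.590 cm³.
Thickness = V/A = 2.590 / 207 = 0.0125 cm = 125 μm.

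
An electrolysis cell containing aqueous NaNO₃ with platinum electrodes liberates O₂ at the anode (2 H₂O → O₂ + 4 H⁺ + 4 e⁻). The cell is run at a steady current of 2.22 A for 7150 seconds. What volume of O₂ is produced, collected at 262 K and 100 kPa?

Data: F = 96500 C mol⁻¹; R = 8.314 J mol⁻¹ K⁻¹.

Q = I·t = 2.220 A × 7150.0 s = 15870 C.
n(e⁻) = Q/F = 15870 / 96500 = 0.1645 mol.
4 electrons are transferred per O₂ molecule, so n(O₂) = 0.1645 / 4 = 0.04112 mol.
V = nRT/P = (0.04112 × 8.314 × 262) / (100 × 10³ Pa) = 8.96 × 10⁻⁴ m³ = 0.896 L.

0.896 L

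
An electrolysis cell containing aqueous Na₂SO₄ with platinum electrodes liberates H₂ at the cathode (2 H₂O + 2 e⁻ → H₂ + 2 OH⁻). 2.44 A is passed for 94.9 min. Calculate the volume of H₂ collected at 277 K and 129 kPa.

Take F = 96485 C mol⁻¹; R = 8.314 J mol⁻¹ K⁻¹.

Q = I·t = 2.440 A × 5694.0 s = 13890 C.
n(e⁻) = Q/F = 13890 / 96485 = 0.1440 mol.
2 electrons are transferred per H₂ molecule, so n(H₂) = 0.1440 / 2 = 0.07200 mol.
V = nRT/P = (0.07200 × 8.314 × 277) / (129 × 10³ Pa) = 0.00129 m³ = 1.29 L.

1.29 L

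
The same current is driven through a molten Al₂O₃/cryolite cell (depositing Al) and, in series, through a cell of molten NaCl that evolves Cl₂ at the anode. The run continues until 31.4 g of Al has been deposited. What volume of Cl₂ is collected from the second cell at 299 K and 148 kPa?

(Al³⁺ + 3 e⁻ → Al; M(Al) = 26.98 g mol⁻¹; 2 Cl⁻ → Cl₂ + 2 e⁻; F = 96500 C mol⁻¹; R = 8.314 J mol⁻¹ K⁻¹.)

n(Al) = 31.4 / 26.98 = 1.164 mol, so n(e⁻) = 3 × 1.164 = 3.491 mol.
The cells are in series, so the same 3.491 mol of electrons passes through the second cell.
2 Cl⁻ → Cl₂ + 2 e⁻ — 2 mol e⁻ per mol Cl₂, so n(Cl₂) = 3.491/2 = 1.746 mol.
V = nRT/P = (1.746 × 8.314 × 299) / (148 × 10³) = 0.0293 m³ = 29.3 L.

29.3 L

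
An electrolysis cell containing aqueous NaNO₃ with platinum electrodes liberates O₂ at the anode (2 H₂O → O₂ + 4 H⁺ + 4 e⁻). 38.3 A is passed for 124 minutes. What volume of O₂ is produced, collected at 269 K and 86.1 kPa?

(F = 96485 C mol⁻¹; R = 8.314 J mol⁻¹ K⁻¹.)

19.2 L

Q = I·t = 38.30 A × 7440.0 s = 285000 C.
n(e⁻) = Q/F = 285000 / 96485 = 2.953 mol.
4 electrons are transferred per O₂ molecule, so n(O₂) = 2.953 / 4 = 0.7383 mol.
V = nRT/P = (0.7383 × 8.314 × 269) / (86.1 × 10³ Pa) = 0.0192 m³ = 19.2 L.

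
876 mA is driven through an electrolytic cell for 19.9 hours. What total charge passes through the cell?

Q = I·t = 0.8760 A × 71640 s = 62800 C.

62800 C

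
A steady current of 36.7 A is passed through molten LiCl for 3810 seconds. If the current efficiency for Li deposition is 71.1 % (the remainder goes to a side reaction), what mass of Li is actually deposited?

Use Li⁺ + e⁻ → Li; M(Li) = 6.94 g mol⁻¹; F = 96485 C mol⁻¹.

7.15 g

Q = I·t = 36.70 × 3810.0 = 139800 C.
n(e⁻) = 139800/96485 = 1.449 mol; theoretically n(Li) = 1.449/1 = 1.449 mol, m_theo = 10.06 g.
At 71.1 % efficiency, m_actual = 0.711 × 10.06 = 7.15 g.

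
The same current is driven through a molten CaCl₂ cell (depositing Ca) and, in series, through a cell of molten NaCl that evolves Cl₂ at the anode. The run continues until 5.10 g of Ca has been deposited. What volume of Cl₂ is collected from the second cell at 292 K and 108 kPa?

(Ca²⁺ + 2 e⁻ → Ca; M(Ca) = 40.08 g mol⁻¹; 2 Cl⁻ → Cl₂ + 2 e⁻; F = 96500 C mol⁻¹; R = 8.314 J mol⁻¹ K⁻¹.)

2.86 L

n(Ca) = 5.10 / 40.08 = 0.1272 mol, so n(e⁻) = 2 × 0.1272 = 0.2545 mol.
The cells are in series, so the same 0.2545 mol of electrons passes through the second cell.
2 Cl⁻ → Cl₂ + 2 e⁻ — 2 mol e⁻ per mol Cl₂, so n(Cl₂) = 0.2545/2 = 0.1272 mol.
V = nRT/P = (0.1272 × 8.314 × 292) / (108 × 10³) = 0.00286 m³ = 2.86 L.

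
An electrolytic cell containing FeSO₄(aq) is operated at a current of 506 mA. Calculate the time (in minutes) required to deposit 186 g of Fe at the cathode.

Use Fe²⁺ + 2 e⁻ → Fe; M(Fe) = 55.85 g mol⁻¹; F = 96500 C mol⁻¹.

21200 min

n(Fe) = m/M = 186 / 55.85 = 3.330 mol.
Each Fe atom requires 2 electrons, so n(e⁻) = 2 × 3.330 = 6.661 mol.
Q = n(e⁻)·F = 6.661 × 96500 = 642800 C.
t = Q/I = 642800 / 0.5060 A = 1270000 s = 21200 min.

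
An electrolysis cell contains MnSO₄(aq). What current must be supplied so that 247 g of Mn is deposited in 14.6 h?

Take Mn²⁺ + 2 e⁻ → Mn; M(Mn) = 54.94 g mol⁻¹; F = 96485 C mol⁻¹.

n(Mn) = 247 / 54.94 = 4.496 mol.
n(e⁻) = 2 × 4.496 = 8.992 mol.
Q = n(e⁻)·F = 8.992 × 96485 = 867600 C.
I = Q/t = 867600 / 52560 s = 16.5 A.

16.5 A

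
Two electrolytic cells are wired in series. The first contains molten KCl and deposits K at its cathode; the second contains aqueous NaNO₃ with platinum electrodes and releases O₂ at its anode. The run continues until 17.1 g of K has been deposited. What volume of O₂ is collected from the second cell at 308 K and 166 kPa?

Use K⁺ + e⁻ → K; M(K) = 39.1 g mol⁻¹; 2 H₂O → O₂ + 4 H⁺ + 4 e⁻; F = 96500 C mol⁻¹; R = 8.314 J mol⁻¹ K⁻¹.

1.69 L

n(K) = 17.1 / 39.1 = 0.4373 mol, so n(e⁻) = 1 × 0.4373 = 0.4373 mol.
The cells are in series, so the same 0.4373 mol of electrons passes through the second cell.
2 H₂O → O₂ + 4 H⁺ + 4 e⁻ — 4 mol e⁻ per mol O₂, so n(O₂) = 0.4373/4 = 0.1093 mol.
V = nRT/P = (0.1093 × 8.314 × 308) / (166 × 10³) = 0.00169 m³ = 1.69 L.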